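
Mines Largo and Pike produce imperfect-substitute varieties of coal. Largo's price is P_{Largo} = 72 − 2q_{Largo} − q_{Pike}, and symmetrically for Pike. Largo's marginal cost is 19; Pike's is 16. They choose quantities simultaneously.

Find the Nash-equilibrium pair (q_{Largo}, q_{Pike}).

Mine Largo's profit: π = q_{Largo}(72 − 2q_{Largo} − q_{Pike}) − 19q_{Largo}.
∂π/∂q_{Largo} = 53 − 4q_{Largo} − q_{Pike} = 0 ⇒ q_{Largo} = 13.25 − 0.25q_{Pike}.
Similarly q_{Pike} = 14 − 0.25q_{Largo}.
Plugging q_{Pike} into Largo's best response: q_{Largo} = 13.25 − 0.25(14 − 0.25q_{Largo}) ⇒ 0.9375q_{Largo} = 9.75, so q_{Largo} = 10.4.
Then q_{Pike} = 14 − 0.25·10.4 = 11.4.

10.4, 11.4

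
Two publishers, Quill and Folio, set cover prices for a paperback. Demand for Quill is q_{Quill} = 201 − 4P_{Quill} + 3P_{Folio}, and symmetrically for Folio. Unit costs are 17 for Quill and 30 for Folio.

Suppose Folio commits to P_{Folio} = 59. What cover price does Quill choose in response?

Quill's profit: π = (P_{Quill} − 17)(201 − 4P_{Quill} + 3P_{Folio}).
∂π/∂P_{Quill} = 269 − 8P_{Quill} + 3P_{Folio} = 0 ⇒ P_{Quill} = 33.625 + 0.375P_{Folio}.
At P_{Folio} = 59: P_{Quill} = 33.625 + 0.375·59 = 55.75.

55.75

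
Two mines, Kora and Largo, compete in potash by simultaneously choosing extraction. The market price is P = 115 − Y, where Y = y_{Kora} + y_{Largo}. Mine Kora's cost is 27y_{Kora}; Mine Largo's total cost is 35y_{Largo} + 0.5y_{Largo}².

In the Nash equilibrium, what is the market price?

Mine Kora's profit: π = y_{Kora}(115 − (y_{Kora} + y_{Largo})) − 27y_{Kora}.
∂π/∂y_{Kora} = 88 − 2y_{Kora} − y_{Largo} = 0, so y_{Kora} = 44 − 0.5y_{Largo}.
For Largo: ∂π/∂y_{Largo} = 80 − 3y_{Largo} − y_{Kora} = 0 ⇒ y_{Largo} = 80/3 − (1/3)y_{Kora}.
Substituting the second reaction function into the first: y_{Kora} = 44 − 0.5(80/3 − (1/3)y_{Kora}), which gives (5/6)y_{Kora} = 92/3 ⇒ y_{Kora} = 36.8.
Then y_{Largo} = 80/3 − (1/3)·36.8 = 14.4.
Equilibrium price: P = 115 − 51.2 = 63.8.

63.8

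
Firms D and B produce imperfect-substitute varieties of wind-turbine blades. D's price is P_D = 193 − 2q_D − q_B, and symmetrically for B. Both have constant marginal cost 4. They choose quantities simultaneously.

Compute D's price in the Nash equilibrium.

Firm D's profit: π = q_D(193 − 2q_D − q_B) − 4q_D.
∂π/∂q_D = 189 − 4q_D − q_B = 0 ⇒ q_D = 47.25 − 0.25q_B.
By symmetry q_B = q_D; substituting into the reaction function, 1.25q_D = 47.25 and q_D = 37.8.
P_D = 193 − 2·37.8 − 37.8 = 79.6.

79.6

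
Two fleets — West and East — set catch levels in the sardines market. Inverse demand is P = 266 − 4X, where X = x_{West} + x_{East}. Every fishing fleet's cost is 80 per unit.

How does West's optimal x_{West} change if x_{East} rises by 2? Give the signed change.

-1

Fishing fleet West's profit: π = x_{West}(266 − 4(x_{West} + x_{East})) − 80x_{West}.
∂π/∂x_{West} = 186 − 8x_{West} − 4x_{East} = 0, so x_{West} = 23.25 − 0.5x_{East}.
The reaction-function slope is −0.5, so a 2-unit rise in x_{East} moves x_{West} by −0.5 × 2 = −1. West's best response falls — the actions are strategic substitutes.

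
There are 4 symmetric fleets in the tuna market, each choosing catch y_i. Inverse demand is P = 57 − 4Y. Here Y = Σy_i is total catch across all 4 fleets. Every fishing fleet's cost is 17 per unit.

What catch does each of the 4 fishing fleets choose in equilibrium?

2

A representative fishing fleet's profit is π_i = y_i(57 − 4Y) − 17y_i, with Y = y_i + Σ_{j≠i} y_j.
First-order condition: 40 − 8y_i − 4Σ_{j≠i} y_j = 0.
With identical fishing fleets, set every y_j = y: then 40 − 8y − 12y = 0, i.e. y = 40/20 = 2.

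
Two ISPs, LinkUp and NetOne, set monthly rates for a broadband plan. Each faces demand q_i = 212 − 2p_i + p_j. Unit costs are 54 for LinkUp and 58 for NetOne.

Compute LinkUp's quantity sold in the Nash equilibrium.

LinkUp's profit: π = (p_{LinkUp} − 54)(212 − 2p_{LinkUp} + p_{NetOne}).
∂π/∂p_{LinkUp} = 320 − 4p_{LinkUp} + p_{NetOne} = 0 ⇒ p_{LinkUp} = 80 + 0.25p_{NetOne}.
Similarly p_{NetOne} = 82 + 0.25p_{LinkUp}.
Solving the two reaction functions simultaneously: (1 − (0.25)(0.25))p_{LinkUp} = 80 + 0.25·82, so 0.9375p_{LinkUp} = 100.5 and p_{LinkUp} = 107.2.
Then p_{NetOne} = 82 + 0.25·107.2 = 108.8.
q_{LinkUp} = 212 − 2·107.2 + 108.8 = 106.4.

106.4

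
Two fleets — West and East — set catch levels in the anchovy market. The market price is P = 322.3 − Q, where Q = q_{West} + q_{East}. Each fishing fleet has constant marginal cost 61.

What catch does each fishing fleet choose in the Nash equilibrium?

Fishing fleet West's profit: π = q_{West}(322.3 − (q_{West} + q_{East})) − 61q_{West}.
∂π/∂q_{West} = 261.3 − 2q_{West} − q_{East} = 0, so q_{West} = 130.65 − 0.5q_{East}.
By symmetry q_{East} = q_{West}; substituting into the reaction function, 1.5q_{West} = 130.65 and q_{West} = 87.1.

87.1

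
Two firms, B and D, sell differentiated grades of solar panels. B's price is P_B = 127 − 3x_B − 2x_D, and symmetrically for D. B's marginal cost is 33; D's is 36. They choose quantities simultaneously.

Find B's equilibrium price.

68.8125

Firm B's profit: π = x_B(127 − 3x_B − 2x_D) − 33x_B.
∂π/∂x_B = 94 − 6x_B − 2x_D = 0 ⇒ x_B = 47/3 − (1/3)x_D.
Similarly x_D = 91/6 − (1/3)x_B.
Substituting the second reaction function into the first: x_B = 47/3 − (1/3)(91/6 − (1/3)x_B), which gives (8/9)x_B = 191/18 ⇒ x_B = 11.9375.
Then x_D = 91/6 − (1/3)·11.9375 = 11.1875.
P_B = 127 − 3·11.9375 − 2·11.1875 = 68.8125.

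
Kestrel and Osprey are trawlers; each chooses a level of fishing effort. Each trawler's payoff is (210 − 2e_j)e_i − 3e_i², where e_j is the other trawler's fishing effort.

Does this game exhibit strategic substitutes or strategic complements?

strategic substitutes

Kestrel's payoff is (210 − 2e_O)e_K − 3e_K².
∂π/∂e_K = 210 − 2e_O − 6e_K = 0, so e_K = 35 − (1/3)e_O.
The best-response slope de_K/de_O = −1/3 < 0: the reaction function is downward-sloping, so the choices are strategic substitutes.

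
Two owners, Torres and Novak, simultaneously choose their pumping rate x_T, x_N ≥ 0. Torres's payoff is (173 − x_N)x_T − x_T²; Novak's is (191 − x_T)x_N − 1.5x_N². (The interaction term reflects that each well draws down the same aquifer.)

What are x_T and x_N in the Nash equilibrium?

Expanding Torres's payoff: 173x_T − x_Nx_T − x_T².
∂π/∂x_T = 173 − x_N − 2x_T = 0, so x_T = 86.5 − 0.5x_N.
Likewise for Novak: x_N = 191/3 − (1/3)x_T.
Solving the two reaction functions simultaneously: (1 − (−0.5)(−1/3))x_T = 86.5 − 0.5·(191/3), so (5/6)x_T = 164/3 and x_T = 65.6.
Then x_N = 191/3 − (1/3)·65.6 = 41.8.

65.6, 41.8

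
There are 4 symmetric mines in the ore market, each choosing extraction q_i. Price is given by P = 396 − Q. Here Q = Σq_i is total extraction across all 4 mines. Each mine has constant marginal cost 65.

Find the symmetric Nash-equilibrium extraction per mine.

66.2

A representative mine's profit is π_i = q_i(396 − Q) − 65q_i, with Q = q_i + Σ_{j≠i} q_j.
First-order condition: 331 − 2q_i − Σ_{j≠i} q_j = 0.
In a symmetric equilibrium every mine chooses the same q, so Σ_{j≠i} q_j = 3q. The condition becomes 331 − 5q = 0, giving q = 331/5 = 66.2.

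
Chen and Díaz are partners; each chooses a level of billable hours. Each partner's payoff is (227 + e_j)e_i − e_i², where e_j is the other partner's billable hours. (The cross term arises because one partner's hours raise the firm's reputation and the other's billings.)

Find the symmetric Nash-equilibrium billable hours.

Chen's payoff is (227 + e_D)e_C − e_C².
∂π/∂e_C = 227 + e_D − 2e_C = 0, so e_C = 113.5 + 0.5e_D.
Setting e_C = e_D in the reaction function: e_C = 113.5 + 0.5e_C, so e_C = 113.5 / 0.5 = 227.

227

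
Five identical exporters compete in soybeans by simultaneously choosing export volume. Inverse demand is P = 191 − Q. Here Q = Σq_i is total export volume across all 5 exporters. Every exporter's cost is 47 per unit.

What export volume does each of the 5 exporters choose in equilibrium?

24

A representative exporter's profit is π_i = q_i(191 − Q) − 47q_i, with Q = q_i + Σ_{j≠i} q_j.
First-order condition: 144 − 2q_i − Σ_{j≠i} q_j = 0.
In a symmetric equilibrium every exporter chooses the same q, so Σ_{j≠i} q_j = 4q. The condition becomes 144 − 6q = 0, giving q = 144/6 = 24.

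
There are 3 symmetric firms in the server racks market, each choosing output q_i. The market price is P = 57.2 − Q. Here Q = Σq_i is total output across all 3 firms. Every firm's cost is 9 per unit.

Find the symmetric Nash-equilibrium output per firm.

A representative firm's profit is π_i = q_i(57.2 − Q) − 9q_i, with Q = q_i + Σ_{j≠i} q_j.
First-order condition: 48.2 − 2q_i − Σ_{j≠i} q_j = 0.
In a symmetric equilibrium every firm chooses the same q, so Σ_{j≠i} q_j = 2q. The condition becomes 48.2 − 4q = 0, giving q = 48.2/4 = 12.05.

12.05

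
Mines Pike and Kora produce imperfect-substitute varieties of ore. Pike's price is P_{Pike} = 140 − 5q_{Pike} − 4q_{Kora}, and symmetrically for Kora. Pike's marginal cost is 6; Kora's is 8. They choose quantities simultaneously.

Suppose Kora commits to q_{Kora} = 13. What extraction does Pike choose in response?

Mine Pike's profit: π = q_{Pike}(140 − 5q_{Pike} − 4q_{Kora}) − 6q_{Pike}.
∂π/∂q_{Pike} = 134 − 10q_{Pike} − 4q_{Kora} = 0 ⇒ q_{Pike} = 13.4 − 0.4q_{Kora}.
At q_{Kora} = 13: q_{Pike} = 13.4 − 0.4·13 = 8.2.

8.2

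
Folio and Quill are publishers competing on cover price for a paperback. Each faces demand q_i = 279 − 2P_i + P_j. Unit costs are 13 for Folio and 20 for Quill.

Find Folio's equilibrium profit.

16056.32

Folio's profit: π = (P_{Folio} − 13)(279 − 2P_{Folio} + P_{Quill}).
∂π/∂P_{Folio} = 305 − 4P_{Folio} + P_{Quill} = 0 ⇒ P_{Folio} = 76.25 + 0.25P_{Quill}.
Similarly P_{Quill} = 79.75 + 0.25P_{Folio}.
Solving the two reaction functions simultaneously: (1 − (0.25)(0.25))P_{Folio} = 76.25 + 0.25·79.75, so 0.9375P_{Folio} = 96.1875 and P_{Folio} = 102.6.
Then P_{Quill} = 79.75 + 0.25·102.6 = 105.4.
q_{Folio} = 279 − 2·102.6 + 105.4 = 179.2.
Profit = (102.6 − 13)·179.2 = 16056.32.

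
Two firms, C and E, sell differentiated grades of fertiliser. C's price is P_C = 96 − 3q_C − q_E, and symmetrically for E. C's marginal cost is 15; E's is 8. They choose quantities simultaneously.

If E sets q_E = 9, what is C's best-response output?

Firm C's profit: π = q_C(96 − 3q_C − q_E) − 15q_C.
∂π/∂q_C = 81 − 6q_C − q_E = 0 ⇒ q_C = 13.5 − (1/6)q_E.
At q_E = 9: q_C = 13.5 − (1/6)·9 = 12.

12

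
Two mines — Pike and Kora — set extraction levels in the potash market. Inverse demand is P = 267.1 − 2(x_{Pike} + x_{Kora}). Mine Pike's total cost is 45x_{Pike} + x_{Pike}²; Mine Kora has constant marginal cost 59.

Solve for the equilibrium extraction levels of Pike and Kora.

Mine Pike's profit: π = x_{Pike}(267.1 − 2(x_{Pike} + x_{Kora})) − 45x_{Pike} − x_{Pike}².
∂π/∂x_{Pike} = 222.1 − 6x_{Pike} − 2x_{Kora} = 0, so x_{Pike} = 2221/60 − (1/3)x_{Kora}.
For Kora: ∂π/∂x_{Kora} = 208.1 − 4x_{Kora} − 2x_{Pike} = 0 ⇒ x_{Kora} = 52.025 − 0.5x_{Pike}.
Substituting the second reaction function into the first: x_{Pike} = 2221/60 − (1/3)(52.025 − 0.5x_{Pike}), which gives (5/6)x_{Pike} = 19.675 ⇒ x_{Pike} = 23.61.
Then x_{Kora} = 52.025 − 0.5·23.61 = 40.22.

23.61, 40.22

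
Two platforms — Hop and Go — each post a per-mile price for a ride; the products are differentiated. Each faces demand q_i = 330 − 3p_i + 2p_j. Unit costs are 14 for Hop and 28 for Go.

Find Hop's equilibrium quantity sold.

244.875

Hop's profit: π = (p_{Hop} − 14)(330 − 3p_{Hop} + 2p_{Go}).
∂π/∂p_{Hop} = 372 − 6p_{Hop} + 2p_{Go} = 0 ⇒ p_{Hop} = 62 + (1/3)p_{Go}.
Similarly p_{Go} = 69 + (1/3)p_{Hop}.
Substituting the second reaction function into the first: p_{Hop} = 62 + (1/3)(69 + (1/3)p_{Hop}), which gives (8/9)p_{Hop} = 85 ⇒ p_{Hop} = 95.625.
Then p_{Go} = 69 + (1/3)·95.625 = 100.875.
q_{Hop} = 330 − 3·95.625 + 2·100.875 = 244.875.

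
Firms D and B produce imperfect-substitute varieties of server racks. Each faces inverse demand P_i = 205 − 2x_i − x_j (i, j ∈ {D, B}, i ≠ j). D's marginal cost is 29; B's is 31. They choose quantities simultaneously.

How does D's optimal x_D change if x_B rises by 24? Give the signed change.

Firm D's profit: π = x_D(205 − 2x_D − x_B) − 29x_D.
∂π/∂x_D = 176 − 4x_D − x_B = 0 ⇒ x_D = 44 − 0.25x_B.
The reaction-function slope is −0.25, so a 24-unit rise in x_B moves x_D by −0.25 × 24 = −6. D's best response falls — the actions are strategic substitutes.

-6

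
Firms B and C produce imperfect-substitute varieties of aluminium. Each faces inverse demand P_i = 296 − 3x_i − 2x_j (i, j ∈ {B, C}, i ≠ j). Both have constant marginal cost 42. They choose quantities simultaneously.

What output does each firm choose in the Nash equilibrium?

Firm B's profit: π = x_B(296 − 3x_B − 2x_C) − 42x_B.
∂π/∂x_B = 254 − 6x_B − 2x_C = 0 ⇒ x_B = 127/3 − (1/3)x_C.
By symmetry x_C = x_B; substituting into the reaction function, (4/3)x_B = 127/3 and x_B = 31.75.

31.75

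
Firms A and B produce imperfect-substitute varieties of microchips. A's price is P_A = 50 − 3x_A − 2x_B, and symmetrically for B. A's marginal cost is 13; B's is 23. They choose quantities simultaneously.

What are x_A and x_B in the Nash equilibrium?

Firm A's profit: π = x_A(50 − 3x_A − 2x_B) − 13x_A.
∂π/∂x_A = 37 − 6x_A − 2x_B = 0 ⇒ x_A = 37/6 − (1/3)x_B.
Similarly x_B = 4.5 − (1/3)x_A.
Solving the two reaction functions simultaneously: (1 − (−1/3)(−1/3))x_A = 37/6 − (1/3)·4.5, so (8/9)x_A = 14/3 and x_A = 5.25.
Then x_B = 4.5 − (1/3)·5.25 = 2.75.

5.25, 2.75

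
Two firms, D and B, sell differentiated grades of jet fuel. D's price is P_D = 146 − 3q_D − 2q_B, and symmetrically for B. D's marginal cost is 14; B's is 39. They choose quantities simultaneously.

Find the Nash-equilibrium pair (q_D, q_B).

Firm D's profit: π = q_D(146 − 3q_D − 2q_B) − 14q_D.
∂π/∂q_D = 132 − 6q_D − 2q_B = 0 ⇒ q_D = 22 − (1/3)q_B.
Similarly q_B = 107/6 − (1/3)q_D.
Substituting the second reaction function into the first: q_D = 22 − (1/3)(107/6 − (1/3)q_D), which gives (8/9)q_D = 289/18 ⇒ q_D = 18.0625.
Then q_B = 107/6 − (1/3)·18.0625 = 11.8125.

18.0625, 11.8125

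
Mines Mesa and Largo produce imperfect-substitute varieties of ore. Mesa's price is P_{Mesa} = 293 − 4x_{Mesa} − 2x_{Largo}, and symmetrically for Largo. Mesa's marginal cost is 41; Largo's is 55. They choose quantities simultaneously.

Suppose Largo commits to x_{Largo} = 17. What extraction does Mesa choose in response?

27.25

Mine Mesa's profit: π = x_{Mesa}(293 − 4x_{Mesa} − 2x_{Largo}) − 41x_{Mesa}.
∂π/∂x_{Mesa} = 252 − 8x_{Mesa} − 2x_{Largo} = 0 ⇒ x_{Mesa} = 31.5 − 0.25x_{Largo}.
At x_{Largo} = 17: x_{Mesa} = 31.5 − 0.25·17 = 27.25.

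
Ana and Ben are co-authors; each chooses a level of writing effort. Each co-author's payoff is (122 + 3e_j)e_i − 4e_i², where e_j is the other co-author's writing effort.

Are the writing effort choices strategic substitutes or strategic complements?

strategic complements

Ana's payoff is (122 + 3e_B)e_A − 4e_A².
∂π/∂e_A = 122 + 3e_B − 8e_A = 0, so e_A = 15.25 + 0.375e_B.
The best-response slope de_A/de_B = 0.375 > 0: the reaction function is upward-sloping, so the choices are strategic complements.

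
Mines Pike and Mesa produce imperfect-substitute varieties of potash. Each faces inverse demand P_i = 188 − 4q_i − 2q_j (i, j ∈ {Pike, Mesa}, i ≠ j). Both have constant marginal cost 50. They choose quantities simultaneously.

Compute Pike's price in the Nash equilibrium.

105.2

Mine Pike's profit: π = q_{Pike}(188 − 4q_{Pike} − 2q_{Mesa}) − 50q_{Pike}.
∂π/∂q_{Pike} = 138 − 8q_{Pike} − 2q_{Mesa} = 0 ⇒ q_{Pike} = 17.25 − 0.25q_{Mesa}.
By symmetry q_{Mesa} = q_{Pike}; substituting into the reaction function, 1.25q_{Pike} = 17.25 and q_{Pike} = 13.8.
P_{Pike} = 188 − 4·13.8 − 2·13.8 = 105.2.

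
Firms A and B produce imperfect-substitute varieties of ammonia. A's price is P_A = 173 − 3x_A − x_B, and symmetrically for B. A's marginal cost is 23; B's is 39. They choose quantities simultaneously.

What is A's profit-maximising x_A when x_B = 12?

23

Firm A's profit: π = x_A(173 − 3x_A − x_B) − 23x_A.
∂π/∂x_A = 150 − 6x_A − x_B = 0 ⇒ x_A = 25 − (1/6)x_B.
At x_B = 12: x_A = 25 − (1/6)·12 = 23.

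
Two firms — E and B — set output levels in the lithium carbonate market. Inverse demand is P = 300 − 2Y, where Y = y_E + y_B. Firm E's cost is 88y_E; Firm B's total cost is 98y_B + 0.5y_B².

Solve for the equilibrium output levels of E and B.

41, 24

Firm E's profit: π = y_E(300 − 2(y_E + y_B)) − 88y_E.
∂π/∂y_E = 212 − 4y_E − 2y_B = 0, so y_E = 53 − 0.5y_B.
For B: ∂π/∂y_B = 202 − 5y_B − 2y_E = 0 ⇒ y_B = 40.4 − 0.4y_E.
Solving the two reaction functions simultaneously: (1 − (−0.5)(−0.4))y_E = 53 − 0.5·40.4, so 0.8y_E = 32.8 and y_E = 41.
Then y_B = 40.4 − 0.4·41 = 24.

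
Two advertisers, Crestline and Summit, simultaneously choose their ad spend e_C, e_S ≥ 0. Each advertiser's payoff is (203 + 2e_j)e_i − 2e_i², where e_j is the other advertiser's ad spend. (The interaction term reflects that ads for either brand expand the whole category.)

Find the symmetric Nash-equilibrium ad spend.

Crestline's payoff is (203 + 2e_S)e_C − 2e_C².
∂π/∂e_C = 203 + 2e_S − 4e_C = 0, so e_C = 50.75 + 0.5e_S.
By symmetry e_S = e_C; substituting into the reaction function, 0.5e_C = 50.75 and e_C = 101.5.

101.5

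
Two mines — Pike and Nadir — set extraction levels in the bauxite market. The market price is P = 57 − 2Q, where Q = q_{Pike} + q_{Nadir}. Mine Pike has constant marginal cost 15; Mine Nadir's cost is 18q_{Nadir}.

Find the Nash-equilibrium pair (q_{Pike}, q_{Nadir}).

Mine Pike's profit: π = q_{Pike}(57 − 2(q_{Pike} + q_{Nadir})) − 15q_{Pike}.
∂π/∂q_{Pike} = 42 − 4q_{Pike} − 2q_{Nadir} = 0, so q_{Pike} = 10.5 − 0.5q_{Nadir}.
By the same steps for Nadir: q_{Nadir} = 9.75 − 0.5q_{Pike}.
Substituting the second reaction function into the first: q_{Pike} = 10.5 − 0.5(9.75 − 0.5q_{Pike}), which gives 0.75q_{Pike} = 5.625 ⇒ q_{Pike} = 7.5.
Then q_{Nadir} = 9.75 − 0.5·7.5 = 6.

7.5, 6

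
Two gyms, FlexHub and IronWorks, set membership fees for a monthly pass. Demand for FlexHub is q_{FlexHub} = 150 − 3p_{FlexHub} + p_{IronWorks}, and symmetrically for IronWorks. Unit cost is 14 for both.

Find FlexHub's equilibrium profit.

FlexHub's profit: π = (p_{FlexHub} − 14)(150 − 3p_{FlexHub} + p_{IronWorks}).
∂π/∂p_{FlexHub} = 192 − 6p_{FlexHub} + p_{IronWorks} = 0 ⇒ p_{FlexHub} = 32 + (1/6)p_{IronWorks}.
The game is symmetric, so in equilibrium p_{IronWorks} = p_{FlexHub}: the reaction function gives (5/6)p_{FlexHub} = 32, hence p_{FlexHub} = 38.4.
q_{FlexHub} = 150 − 3·38.4 + 38.4 = 73.2.
Profit = (38.4 − 14)·73.2 = 1786.08.

1786.08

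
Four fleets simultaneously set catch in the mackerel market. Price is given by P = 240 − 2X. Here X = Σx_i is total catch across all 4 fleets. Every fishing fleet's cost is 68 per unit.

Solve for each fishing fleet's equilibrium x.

17.2

A representative fishing fleet's profit is π_i = x_i(240 − 2X) − 68x_i, with X = x_i + Σ_{j≠i} x_j.
First-order condition: 172 − 4x_i − 2Σ_{j≠i} x_j = 0.
With identical fishing fleets, set every x_j = x: then 172 − 4x − 6x = 0, i.e. x = 172/10 = 17.2.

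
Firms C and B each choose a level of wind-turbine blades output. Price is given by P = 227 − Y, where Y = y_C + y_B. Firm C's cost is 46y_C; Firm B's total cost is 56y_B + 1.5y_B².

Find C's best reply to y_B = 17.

82

Firm C's profit: π = y_C(227 − (y_C + y_B)) − 46y_C.
∂π/∂y_C = 181 − 2y_C − y_B = 0, so y_C = 90.5 − 0.5y_B.
At y_B = 17: y_C = 90.5 − 0.5·17 = 82.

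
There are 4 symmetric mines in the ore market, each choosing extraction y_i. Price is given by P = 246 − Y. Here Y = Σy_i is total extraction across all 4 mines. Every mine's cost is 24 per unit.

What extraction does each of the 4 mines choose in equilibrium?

A representative mine's profit is π_i = y_i(246 − Y) − 24y_i, with Y = y_i + Σ_{j≠i} y_j.
First-order condition: 222 − 2y_i − Σ_{j≠i} y_j = 0.
With identical mines, set every y_j = y: then 222 − 2y − 3y = 0, i.e. y = 222/5 = 44.4.

44.4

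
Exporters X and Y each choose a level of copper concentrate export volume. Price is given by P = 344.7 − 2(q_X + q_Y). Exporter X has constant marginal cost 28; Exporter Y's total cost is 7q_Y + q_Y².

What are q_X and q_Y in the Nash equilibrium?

Exporter X's profit: π = q_X(344.7 − 2(q_X + q_Y)) − 28q_X.
∂π/∂q_X = 316.7 − 4q_X − 2q_Y = 0, so q_X = 79.175 − 0.5q_Y.
For Y: ∂π/∂q_Y = 337.7 − 6q_Y − 2q_X = 0 ⇒ q_Y = 3377/60 − (1/3)q_X.
Plugging q_Y into X's best response: q_X = 79.175 − 0.5(3377/60 − (1/3)q_X) ⇒ (5/6)q_X = 1531/30, so q_X = 61.24.
Then q_Y = 3377/60 − (1/3)·61.24 = 35.87.

61.24, 35.87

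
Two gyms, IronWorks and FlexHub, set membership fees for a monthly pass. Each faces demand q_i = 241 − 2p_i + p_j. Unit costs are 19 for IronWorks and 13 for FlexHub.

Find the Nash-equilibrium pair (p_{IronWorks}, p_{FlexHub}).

92.2, 89.8

IronWorks's profit: π = (p_{IronWorks} − 19)(241 − 2p_{IronWorks} + p_{FlexHub}).
∂π/∂p_{IronWorks} = 279 − 4p_{IronWorks} + p_{FlexHub} = 0 ⇒ p_{IronWorks} = 69.75 + 0.25p_{FlexHub}.
Similarly p_{FlexHub} = 66.75 + 0.25p_{IronWorks}.
Solving the two reaction functions simultaneously: (1 − (0.25)(0.25))p_{IronWorks} = 69.75 + 0.25·66.75, so 0.9375p_{IronWorks} = 86.4375 and p_{IronWorks} = 92.2.
Then p_{FlexHub} = 66.75 + 0.25·92.2 = 89.8.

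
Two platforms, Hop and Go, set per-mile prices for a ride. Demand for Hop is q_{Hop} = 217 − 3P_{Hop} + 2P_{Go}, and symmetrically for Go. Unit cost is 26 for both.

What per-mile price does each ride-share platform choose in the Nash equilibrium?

73.75

Hop's profit: π = (P_{Hop} − 26)(217 − 3P_{Hop} + 2P_{Go}).
∂π/∂P_{Hop} = 295 − 6P_{Hop} + 2P_{Go} = 0 ⇒ P_{Hop} = 295/6 + (1/3)P_{Go}.
Setting P_{Hop} = P_{Go} in the reaction function: P_{Hop} = 295/6 + (1/3)P_{Hop}, so P_{Hop} = (295/6) / (2/3) = 73.75.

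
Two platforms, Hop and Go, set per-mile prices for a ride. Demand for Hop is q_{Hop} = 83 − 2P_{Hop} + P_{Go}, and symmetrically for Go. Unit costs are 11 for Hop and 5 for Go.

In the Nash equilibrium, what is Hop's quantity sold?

Hop's profit: π = (P_{Hop} − 11)(83 − 2P_{Hop} + P_{Go}).
∂π/∂P_{Hop} = 105 − 4P_{Hop} + P_{Go} = 0 ⇒ P_{Hop} = 26.25 + 0.25P_{Go}.
Similarly P_{Go} = 23.25 + 0.25P_{Hop}.
Solving the two reaction functions simultaneously: (1 − (0.25)(0.25))P_{Hop} = 26.25 + 0.25·23.25, so 0.9375P_{Hop} = 32.0625 and P_{Hop} = 34.2.
Then P_{Go} = 23.25 + 0.25·34.2 = 31.8.
q_{Hop} = 83 − 2·34.2 + 31.8 = 46.4.

46.4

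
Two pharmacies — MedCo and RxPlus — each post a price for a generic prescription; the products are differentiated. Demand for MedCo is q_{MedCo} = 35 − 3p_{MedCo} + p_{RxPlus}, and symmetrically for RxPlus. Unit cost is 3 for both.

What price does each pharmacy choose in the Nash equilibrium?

8.8

MedCo's profit: π = (p_{MedCo} − 3)(35 − 3p_{MedCo} + p_{RxPlus}).
∂π/∂p_{MedCo} = 44 − 6p_{MedCo} + p_{RxPlus} = 0 ⇒ p_{MedCo} = 22/3 + (1/6)p_{RxPlus}.
By symmetry p_{RxPlus} = p_{MedCo}; substituting into the reaction function, (5/6)p_{MedCo} = 22/3 and p_{MedCo} = 8.8.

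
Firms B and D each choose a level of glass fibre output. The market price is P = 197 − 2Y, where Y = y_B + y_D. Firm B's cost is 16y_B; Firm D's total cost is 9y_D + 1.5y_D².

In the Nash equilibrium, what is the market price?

90.25

Firm B's profit: π = y_B(197 − 2(y_B + y_D)) − 16y_B.
∂π/∂y_B = 181 − 4y_B − 2y_D = 0, so y_B = 45.25 − 0.5y_D.
For D: ∂π/∂y_D = 188 − 7y_D − 2y_B = 0 ⇒ y_D = 188/7 − (2/7)y_B.
Solving the two reaction functions simultaneously: (1 − (−0.5)(−2/7))y_B = 45.25 − 0.5·(188/7), so (6/7)y_B = 891/28 and y_B = 37.125.
Then y_D = 188/7 − (2/7)·37.125 = 16.25.
Equilibrium price: P = 197 − 2·53.375 = 90.25.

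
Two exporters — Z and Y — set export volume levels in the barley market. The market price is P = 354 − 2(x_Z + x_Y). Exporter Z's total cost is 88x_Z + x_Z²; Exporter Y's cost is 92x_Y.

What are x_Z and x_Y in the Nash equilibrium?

27, 52

Exporter Z's profit: π = x_Z(354 − 2(x_Z + x_Y)) − 88x_Z − x_Z².
∂π/∂x_Z = 266 − 6x_Z − 2x_Y = 0, so x_Z = 133/3 − (1/3)x_Y.
For Y: ∂π/∂x_Y = 262 − 4x_Y − 2x_Z = 0 ⇒ x_Y = 65.5 − 0.5x_Z.
Plugging x_Y into Z's best response: x_Z = 133/3 − (1/3)(65.5 − 0.5x_Z) ⇒ (5/6)x_Z = 22.5, so x_Z = 27.
Then x_Y = 65.5 − 0.5·27 = 52.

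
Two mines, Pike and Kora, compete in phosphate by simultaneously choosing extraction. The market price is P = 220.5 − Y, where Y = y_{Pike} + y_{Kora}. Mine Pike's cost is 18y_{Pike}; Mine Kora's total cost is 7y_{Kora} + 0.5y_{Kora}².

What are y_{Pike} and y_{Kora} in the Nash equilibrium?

Mine Pike's profit: π = y_{Pike}(220.5 − (y_{Pike} + y_{Kora})) − 18y_{Pike}.
∂π/∂y_{Pike} = 202.5 − 2y_{Pike} − y_{Kora} = 0, so y_{Pike} = 101.25 − 0.5y_{Kora}.
For Kora: ∂π/∂y_{Kora} = 213.5 − 3y_{Kora} − y_{Pike} = 0 ⇒ y_{Kora} = 427/6 − (1/3)y_{Pike}.
Solving the two reaction functions simultaneously: (1 − (−0.5)(−1/3))y_{Pike} = 101.25 − 0.5·(427/6), so (5/6)y_{Pike} = 197/3 and y_{Pike} = 78.8.
Then y_{Kora} = 427/6 − (1/3)·78.8 = 44.9.

78.8, 44.9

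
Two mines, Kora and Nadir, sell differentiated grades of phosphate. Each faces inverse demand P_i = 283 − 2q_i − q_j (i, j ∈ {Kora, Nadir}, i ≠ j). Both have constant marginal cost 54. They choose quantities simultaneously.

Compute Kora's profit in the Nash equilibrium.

4195.28

Mine Kora's profit: π = q_{Kora}(283 − 2q_{Kora} − q_{Nadir}) − 54q_{Kora}.
∂π/∂q_{Kora} = 229 − 4q_{Kora} − q_{Nadir} = 0 ⇒ q_{Kora} = 57.25 − 0.25q_{Nadir}.
The game is symmetric, so in equilibrium q_{Nadir} = q_{Kora}: the reaction function gives 1.25q_{Kora} = 57.25, hence q_{Kora} = 45.8.
P_{Kora} = 283 − 2·45.8 − 45.8 = 145.6.
Profit = (145.6 − 54)·45.8 = 4195.28.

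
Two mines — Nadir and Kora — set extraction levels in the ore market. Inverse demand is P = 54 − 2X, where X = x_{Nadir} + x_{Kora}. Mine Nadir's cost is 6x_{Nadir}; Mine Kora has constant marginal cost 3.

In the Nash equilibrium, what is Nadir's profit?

Mine Nadir's profit: π = x_{Nadir}(54 − 2(x_{Nadir} + x_{Kora})) − 6x_{Nadir}.
∂π/∂x_{Nadir} = 48 − 4x_{Nadir} − 2x_{Kora} = 0, so x_{Nadir} = 12 − 0.5x_{Kora}.
By the same steps for Kora: x_{Kora} = 12.75 − 0.5x_{Nadir}.
Solving the two reaction functions simultaneously: (1 − (−0.5)(−0.5))x_{Nadir} = 12 − 0.5·12.75, so 0.75x_{Nadir} = 5.625 and x_{Nadir} = 7.5.
Then x_{Kora} = 12.75 − 0.5·7.5 = 9.
Price P = 54 − 2·16.5 = 21.
Nadir's profit: (21 − 6)·7.5 = 112.5.

112.5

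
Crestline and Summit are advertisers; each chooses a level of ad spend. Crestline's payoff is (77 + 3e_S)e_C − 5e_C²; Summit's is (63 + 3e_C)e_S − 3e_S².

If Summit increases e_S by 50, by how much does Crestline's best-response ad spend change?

Expanding Crestline's payoff: 77e_C + 3e_Se_C − 5e_C².
∂π/∂e_C = 77 + 3e_S − 10e_C = 0, so e_C = 7.7 + 0.3e_S.
The reaction-function slope is 0.3, so a 50-unit rise in e_S moves e_C by 0.3 × 50 = 15. Crestline's best response rises — the actions are strategic complements.

15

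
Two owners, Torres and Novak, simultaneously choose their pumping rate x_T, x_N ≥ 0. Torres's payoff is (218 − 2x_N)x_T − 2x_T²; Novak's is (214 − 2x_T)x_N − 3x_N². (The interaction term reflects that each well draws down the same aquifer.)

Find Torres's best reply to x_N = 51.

Expanding Torres's payoff: 218x_T − 2x_Nx_T − 2x_T².
∂π/∂x_T = 218 − 2x_N − 4x_T = 0, so x_T = 54.5 − 0.5x_N.
At x_N = 51: x_T = 54.5 − 0.5·51 = 29.

29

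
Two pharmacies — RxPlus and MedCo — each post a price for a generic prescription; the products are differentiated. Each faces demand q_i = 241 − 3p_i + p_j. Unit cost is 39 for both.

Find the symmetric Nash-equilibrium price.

71.6

RxPlus's profit: π = (p_{RxPlus} − 39)(241 − 3p_{RxPlus} + p_{MedCo}).
∂π/∂p_{RxPlus} = 358 − 6p_{RxPlus} + p_{MedCo} = 0 ⇒ p_{RxPlus} = 179/3 + (1/6)p_{MedCo}.
The game is symmetric, so in equilibrium p_{MedCo} = p_{RxPlus}: the reaction function gives (5/6)p_{RxPlus} = 179/3, hence p_{RxPlus} = 71.6.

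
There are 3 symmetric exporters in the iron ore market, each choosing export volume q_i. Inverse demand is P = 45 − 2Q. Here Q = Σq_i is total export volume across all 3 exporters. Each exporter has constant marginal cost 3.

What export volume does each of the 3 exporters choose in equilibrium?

5.25

A representative exporter's profit is π_i = q_i(45 − 2Q) − 3q_i, with Q = q_i + Σ_{j≠i} q_j.
First-order condition: 42 − 4q_i − 2Σ_{j≠i} q_j = 0.
With identical exporters, set every q_j = q: then 42 − 4q − 4q = 0, i.e. q = 42/8 = 5.25.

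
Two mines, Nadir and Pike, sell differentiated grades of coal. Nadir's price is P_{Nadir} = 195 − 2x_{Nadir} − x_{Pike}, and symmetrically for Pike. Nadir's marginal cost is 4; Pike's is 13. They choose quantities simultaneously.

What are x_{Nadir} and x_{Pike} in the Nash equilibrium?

38.8, 35.8

Mine Nadir's profit: π = x_{Nadir}(195 − 2x_{Nadir} − x_{Pike}) − 4x_{Nadir}.
∂π/∂x_{Nadir} = 191 − 4x_{Nadir} − x_{Pike} = 0 ⇒ x_{Nadir} = 47.75 − 0.25x_{Pike}.
Similarly x_{Pike} = 45.5 − 0.25x_{Nadir}.
Solving the two reaction functions simultaneously: (1 − (−0.25)(−0.25))x_{Nadir} = 47.75 − 0.25·45.5, so 0.9375x_{Nadir} = 36.375 and x_{Nadir} = 38.8.
Then x_{Pike} = 45.5 − 0.25·38.8 = 35.8.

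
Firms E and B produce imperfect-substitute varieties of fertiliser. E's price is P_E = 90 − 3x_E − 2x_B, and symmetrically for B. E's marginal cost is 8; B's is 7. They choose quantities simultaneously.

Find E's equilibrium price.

38.5625

Firm E's profit: π = x_E(90 − 3x_E − 2x_B) − 8x_E.
∂π/∂x_E = 82 − 6x_E − 2x_B = 0 ⇒ x_E = 41/3 − (1/3)x_B.
Similarly x_B = 83/6 − (1/3)x_E.
Solving the two reaction functions simultaneously: (1 − (−1/3)(−1/3))x_E = 41/3 − (1/3)·(83/6), so (8/9)x_E = 163/18 and x_E = 10.1875.
Then x_B = 83/6 − (1/3)·10.1875 = 10.4375.
P_E = 90 − 3·10.1875 − 2·10.4375 = 38.5625.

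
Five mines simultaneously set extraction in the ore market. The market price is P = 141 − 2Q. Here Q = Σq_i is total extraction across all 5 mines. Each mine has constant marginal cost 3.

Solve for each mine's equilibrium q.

11.5

A representative mine's profit is π_i = q_i(141 − 2Q) − 3q_i, with Q = q_i + Σ_{j≠i} q_j.
First-order condition: 138 − 4q_i − 2Σ_{j≠i} q_j = 0.
In a symmetric equilibrium every mine chooses the same q, so Σ_{j≠i} q_j = 4q. The condition becomes 138 − 12q = 0, giving q = 138/12 = 11.5.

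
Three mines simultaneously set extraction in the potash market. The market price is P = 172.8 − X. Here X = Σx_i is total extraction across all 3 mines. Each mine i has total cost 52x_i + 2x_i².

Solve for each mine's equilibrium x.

A representative mine's profit is π_i = x_i(172.8 − X) − 52x_i − 2x_i², with X = x_i + Σ_{j≠i} x_j.
First-order condition: 120.8 − 6x_i − Σ_{j≠i} x_j = 0.
In a symmetric equilibrium every mine chooses the same x, so Σ_{j≠i} x_j = 2x. The condition becomes 120.8 − 8x = 0, giving x = 120.8/8 = 15.1.

15.1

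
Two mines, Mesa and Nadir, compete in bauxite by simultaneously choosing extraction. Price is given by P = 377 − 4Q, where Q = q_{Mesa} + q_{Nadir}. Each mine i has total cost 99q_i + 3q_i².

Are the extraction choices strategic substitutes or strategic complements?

Mine Mesa's profit: π = q_{Mesa}(377 − 4(q_{Mesa} + q_{Nadir})) − 99q_{Mesa} − 3q_{Mesa}².
∂π/∂q_{Mesa} = 278 − 14q_{Mesa} − 4q_{Nadir} = 0, so q_{Mesa} = 139/7 − (2/7)q_{Nadir}.
The best-response slope dq_{Mesa}/dq_{Nadir} = −2/7 < 0: the reaction function is downward-sloping, so the choices are strategic substitutes.

strategic substitutes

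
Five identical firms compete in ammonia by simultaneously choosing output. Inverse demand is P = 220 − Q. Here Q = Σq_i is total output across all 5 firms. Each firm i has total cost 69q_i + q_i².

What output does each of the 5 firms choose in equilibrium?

18.875

A representative firm's profit is π_i = q_i(220 − Q) − 69q_i − q_i², with Q = q_i + Σ_{j≠i} q_j.
First-order condition: 151 − 4q_i − Σ_{j≠i} q_j = 0.
In a symmetric equilibrium every firm chooses the same q, so Σ_{j≠i} q_j = 4q. The condition becomes 151 − 8q = 0, giving q = 151/8 = 18.875.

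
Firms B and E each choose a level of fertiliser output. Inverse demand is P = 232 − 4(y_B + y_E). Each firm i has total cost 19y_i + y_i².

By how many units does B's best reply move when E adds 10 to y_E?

-4

Firm B's profit: π = y_B(232 − 4(y_B + y_E)) − 19y_B − y_B².
∂π/∂y_B = 213 − 10y_B − 4y_E = 0, so y_B = 21.3 − 0.4y_E.
The reaction-function slope is −0.4, so a 10-unit rise in y_E moves y_B by −0.4 × 10 = −4. B's best response falls — the actions are strategic substitutes.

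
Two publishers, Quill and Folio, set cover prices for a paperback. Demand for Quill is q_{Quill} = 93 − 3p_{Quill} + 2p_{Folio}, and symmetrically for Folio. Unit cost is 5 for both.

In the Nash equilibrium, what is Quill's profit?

1452

Quill's profit: π = (p_{Quill} − 5)(93 − 3p_{Quill} + 2p_{Folio}).
∂π/∂p_{Quill} = 108 − 6p_{Quill} + 2p_{Folio} = 0 ⇒ p_{Quill} = 18 + (1/3)p_{Folio}.
By symmetry p_{Folio} = p_{Quill}; substituting into the reaction function, (2/3)p_{Quill} = 18 and p_{Quill} = 27.
q_{Quill} = 93 − 3·27 + 2·27 = 66.
Profit = (27 − 5)·66 = 1452.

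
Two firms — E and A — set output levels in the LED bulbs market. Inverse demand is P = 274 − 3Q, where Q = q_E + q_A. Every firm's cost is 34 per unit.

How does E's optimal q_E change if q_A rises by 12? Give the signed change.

-6

Firm E's profit: π = q_E(274 − 3(q_E + q_A)) − 34q_E.
∂π/∂q_E = 240 − 6q_E − 3q_A = 0, so q_E = 40 − 0.5q_A.
The reaction-function slope is −0.5, so a 12-unit rise in q_A moves q_E by −0.5 × 12 = −6. E's best response falls — the actions are strategic substitutes.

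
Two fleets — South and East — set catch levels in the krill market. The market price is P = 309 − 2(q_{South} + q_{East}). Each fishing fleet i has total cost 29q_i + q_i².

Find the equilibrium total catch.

70

Fishing fleet South's profit: π = q_{South}(309 − 2(q_{South} + q_{East})) − 29q_{South} − q_{South}².
∂π/∂q_{South} = 280 − 6q_{South} − 2q_{East} = 0, so q_{South} = 140/3 − (1/3)q_{East}.
The game is symmetric, so in equilibrium q_{East} = q_{South}: the reaction function gives (4/3)q_{South} = 140/3, hence q_{South} = 35.
Total catch: 35 + 35 = 70.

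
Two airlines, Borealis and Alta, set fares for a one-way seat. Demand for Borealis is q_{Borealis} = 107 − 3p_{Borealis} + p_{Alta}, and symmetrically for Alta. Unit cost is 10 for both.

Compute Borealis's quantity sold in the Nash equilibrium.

Borealis's profit: π = (p_{Borealis} − 10)(107 − 3p_{Borealis} + p_{Alta}).
∂π/∂p_{Borealis} = 137 − 6p_{Borealis} + p_{Alta} = 0 ⇒ p_{Borealis} = 137/6 + (1/6)p_{Alta}.
By symmetry p_{Alta} = p_{Borealis}; substituting into the reaction function, (5/6)p_{Borealis} = 137/6 and p_{Borealis} = 27.4.
q_{Borealis} = 107 − 3·27.4 + 27.4 = 52.2.

52.2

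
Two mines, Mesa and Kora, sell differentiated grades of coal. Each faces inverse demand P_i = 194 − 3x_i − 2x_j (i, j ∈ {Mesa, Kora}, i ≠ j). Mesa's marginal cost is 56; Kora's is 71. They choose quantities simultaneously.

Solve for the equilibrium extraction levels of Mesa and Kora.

Mine Mesa's profit: π = x_{Mesa}(194 − 3x_{Mesa} − 2x_{Kora}) − 56x_{Mesa}.
∂π/∂x_{Mesa} = 138 − 6x_{Mesa} − 2x_{Kora} = 0 ⇒ x_{Mesa} = 23 − (1/3)x_{Kora}.
Similarly x_{Kora} = 20.5 − (1/3)x_{Mesa}.
Plugging x_{Kora} into Mesa's best response: x_{Mesa} = 23 − (1/3)(20.5 − (1/3)x_{Mesa}) ⇒ (8/9)x_{Mesa} = 97/6, so x_{Mesa} = 18.1875.
Then x_{Kora} = 20.5 − (1/3)·18.1875 = 14.4375.

18.1875, 14.4375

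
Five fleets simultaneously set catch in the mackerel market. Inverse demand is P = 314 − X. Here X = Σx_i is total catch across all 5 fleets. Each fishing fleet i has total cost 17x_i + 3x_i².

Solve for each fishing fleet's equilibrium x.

A representative fishing fleet's profit is π_i = x_i(314 − X) − 17x_i − 3x_i², with X = x_i + Σ_{j≠i} x_j.
First-order condition: 297 − 8x_i − Σ_{j≠i} x_j = 0.
With identical fishing fleets, set every x_j = x: then 297 − 8x − 4x = 0, i.e. x = 297/12 = 24.75.

24.75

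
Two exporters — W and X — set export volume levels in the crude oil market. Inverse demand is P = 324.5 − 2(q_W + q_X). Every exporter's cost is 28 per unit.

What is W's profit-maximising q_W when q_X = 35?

Exporter W's profit: π = q_W(324.5 − 2(q_W + q_X)) − 28q_W.
∂π/∂q_W = 296.5 − 4q_W − 2q_X = 0, so q_W = 74.125 − 0.5q_X.
At q_X = 35: q_W = 74.125 − 0.5·35 = 56.625.

56.625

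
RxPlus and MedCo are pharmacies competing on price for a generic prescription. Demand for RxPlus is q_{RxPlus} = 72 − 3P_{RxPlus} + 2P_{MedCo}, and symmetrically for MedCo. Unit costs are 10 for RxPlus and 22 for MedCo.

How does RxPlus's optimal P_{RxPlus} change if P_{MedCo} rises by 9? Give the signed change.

3

RxPlus's profit: π = (P_{RxPlus} − 10)(72 − 3P_{RxPlus} + 2P_{MedCo}).
∂π/∂P_{RxPlus} = 102 − 6P_{RxPlus} + 2P_{MedCo} = 0 ⇒ P_{RxPlus} = 17 + (1/3)P_{MedCo}.
The reaction-function slope is 1/3, so a 9-unit rise in P_{MedCo} moves P_{RxPlus} by 1/3 × 9 = 3. RxPlus's best response rises — the actions are strategic complements.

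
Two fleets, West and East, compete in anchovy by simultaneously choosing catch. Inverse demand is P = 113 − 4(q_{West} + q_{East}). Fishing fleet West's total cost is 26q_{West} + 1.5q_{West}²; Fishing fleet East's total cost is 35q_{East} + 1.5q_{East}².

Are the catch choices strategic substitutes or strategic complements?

Fishing fleet West's profit: π = q_{West}(113 − 4(q_{West} + q_{East})) − 26q_{West} − 1.5q_{West}².
∂π/∂q_{West} = 87 − 11q_{West} − 4q_{East} = 0, so q_{West} = 87/11 − (4/11)q_{East}.
The best-response slope dq_{West}/dq_{East} = −4/11 < 0: the reaction function is downward-sloping, so the choices are strategic substitutes.

strategic substitutes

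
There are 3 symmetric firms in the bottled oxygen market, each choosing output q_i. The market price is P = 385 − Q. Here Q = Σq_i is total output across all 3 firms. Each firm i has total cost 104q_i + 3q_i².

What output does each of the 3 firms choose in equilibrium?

28.1

A representative firm's profit is π_i = q_i(385 − Q) − 104q_i − 3q_i², with Q = q_i + Σ_{j≠i} q_j.
First-order condition: 281 − 8q_i − Σ_{j≠i} q_j = 0.
With identical firms, set every q_j = q: then 281 − 8q − 2q = 0, i.e. q = 281/10 = 28.1.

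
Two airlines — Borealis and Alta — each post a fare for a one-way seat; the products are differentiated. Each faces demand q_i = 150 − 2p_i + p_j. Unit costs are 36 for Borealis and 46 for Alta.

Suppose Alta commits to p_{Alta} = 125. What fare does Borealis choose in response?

86.75

Borealis's profit: π = (p_{Borealis} − 36)(150 − 2p_{Borealis} + p_{Alta}).
∂π/∂p_{Borealis} = 222 − 4p_{Borealis} + p_{Alta} = 0 ⇒ p_{Borealis} = 55.5 + 0.25p_{Alta}.
At p_{Alta} = 125: p_{Borealis} = 55.5 + 0.25·125 = 86.75.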